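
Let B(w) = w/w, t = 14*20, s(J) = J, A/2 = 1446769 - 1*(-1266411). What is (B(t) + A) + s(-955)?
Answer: 5425406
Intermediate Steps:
A = 5426360 (A = 2*(1446769 - 1*(-1266411)) = 2*(1446769 + 1266411) = 2*2713180 = 5426360)
t = 280
B(w) = 1
(B(t) + A) + s(-955) = (1 + 5426360) - 955 = 5426361 - 955 = 5425406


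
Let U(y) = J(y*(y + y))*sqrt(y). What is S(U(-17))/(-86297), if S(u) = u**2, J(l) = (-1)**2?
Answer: 17/86297 ≈ 0.00019699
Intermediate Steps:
J(l) = 1
U(y) = sqrt(y) (U(y) = 1*sqrt(y) = sqrt(y))
S(U(-17))/(-86297) = (sqrt(-17))**2/(-86297) = (I*sqrt(17))**2*(-1/86297) = -17*(-1/86297) = 17/86297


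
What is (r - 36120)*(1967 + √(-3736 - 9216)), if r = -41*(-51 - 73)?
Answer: -61047812 - 62072*I*√3238 ≈ -6.1048e+7 - 3.5321e+6*I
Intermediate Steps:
r = 5084 (r = -41*(-124) = 5084)
(r - 36120)*(1967 + √(-3736 - 9216)) = (5084 - 36120)*(1967 + √(-3736 - 9216)) = -31036*(1967 + √(-12952)) = -31036*(1967 + 2*I*√3238) = -61047812 - 62072*I*√3238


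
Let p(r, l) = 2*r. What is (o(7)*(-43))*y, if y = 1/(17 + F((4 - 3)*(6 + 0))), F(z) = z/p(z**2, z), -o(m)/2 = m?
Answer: 7224/205 ≈ 35.239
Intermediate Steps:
o(m) = -2*m
F(z) = 1/(2*z) (F(z) = z/((2*z**2)) = z*(1/(2*z**2)) = 1/(2*z))
y = 12/205 (y = 1/(17 + 1/(2*(((4 - 3)*(6 + 0))))) = 1/(17 + 1/(2*((1*6)))) = 1/(17 + (1/2)/6) = 1/(17 + (1/2)*(1/6)) = 1/(17 + 1/12) = 1/(205/12) = 12/205 ≈ 0.058537)
(o(7)*(-43))*y = (-2*7*(-43))*(12/205) = -14*(-43)*(12/205) = 602*(12/205) = 7224/205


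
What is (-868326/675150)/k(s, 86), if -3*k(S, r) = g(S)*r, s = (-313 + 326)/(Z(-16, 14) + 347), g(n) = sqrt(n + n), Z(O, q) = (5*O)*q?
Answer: -434163*I*sqrt(20098)/251605900 ≈ -0.24463*I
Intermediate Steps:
Z(O, q) = 5*O*q
g(n) = sqrt(2)*sqrt(n) (g(n) = sqrt(2*n) = sqrt(2)*sqrt(n))
s = -13/773 (s = (-313 + 326)/(5*(-16)*14 + 347) = 13/(-1120 + 347) = 13/(-773) = 13*(-1/773) = -13/773 ≈ -0.016818)
k(S, r) = -r*sqrt(2)*sqrt(S)/3 (k(S, r) = -sqrt(2)*sqrt(S)*r/3 = -r*sqrt(2)*sqrt(S)/3)
(-868326/675150)/k(s, 86) = (-868326/675150)/((-1/3*86*sqrt(2)*sqrt(-13/773))) = (-868326*1/675150)/((-1/3*86*sqrt(2)*I*sqrt(10049)/773)) = -144721*3*I*sqrt(20098)/2236/112525 = -434163*I*sqrt(20098)/251605900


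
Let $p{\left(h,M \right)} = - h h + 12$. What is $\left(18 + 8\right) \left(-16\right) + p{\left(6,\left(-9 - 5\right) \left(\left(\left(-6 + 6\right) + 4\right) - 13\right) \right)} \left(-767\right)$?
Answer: $17992$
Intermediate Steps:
$p{\left(h,M \right)} = 12 - h^{2}$ ($p{\left(h,M \right)} = - h^{2} + 12 = 12 - h^{2}$)
$\left(18 + 8\right) \left(-16\right) + p{\left(6,\left(-9 - 5\right) \left(\left(\left(-6 + 6\right) + 4\right) - 13\right) \right)} \left(-767\right) = \left(18 + 8\right) \left(-16\right) + \left(12 - 6^{2}\right) \left(-767\right) = 26 \left(-16\right) + \left(12 - 36\right) \left(-767\right) = -416 + \left(12 - 36\right) \left(-767\right) = -416 - -18408 = -416 + 18408 = 17992$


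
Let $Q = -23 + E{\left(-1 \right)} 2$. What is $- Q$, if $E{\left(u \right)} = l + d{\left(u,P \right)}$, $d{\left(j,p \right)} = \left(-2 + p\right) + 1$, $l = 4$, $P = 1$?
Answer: $15$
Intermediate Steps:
$d{\left(j,p \right)} = -1 + p$
$E{\left(u \right)} = 4$ ($E{\left(u \right)} = 4 + \left(-1 + 1\right) = 4 + 0 = 4$)
$Q = -15$ ($Q = -23 + 4 \cdot 2 = -23 + 8 = -15$)
$- Q = \left(-1\right) \left(-15\right) = 15$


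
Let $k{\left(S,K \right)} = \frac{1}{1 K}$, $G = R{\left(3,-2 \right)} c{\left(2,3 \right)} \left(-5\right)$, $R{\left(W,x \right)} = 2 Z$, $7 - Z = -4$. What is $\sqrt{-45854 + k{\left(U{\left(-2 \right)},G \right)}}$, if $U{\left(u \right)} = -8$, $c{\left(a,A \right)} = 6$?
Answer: $\frac{i \sqrt{4993500765}}{330} \approx 214.14 i$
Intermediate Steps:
$Z = 11$ ($Z = 7 - -4 = 7 + 4 = 11$)
$R{\left(W,x \right)} = 22$ ($R{\left(W,x \right)} = 2 \cdot 11 = 22$)
$G = -660$ ($G = 22 \cdot 6 \left(-5\right) = 132 \left(-5\right) = -660$)
$k{\left(S,K \right)} = \frac{1}{K}$
$\sqrt{-45854 + k{\left(U{\left(-2 \right)},G \right)}} = \sqrt{-45854 + \frac{1}{-660}} = \sqrt{-45854 - \frac{1}{660}} = \sqrt{- \frac{30263641}{660}} = \frac{i \sqrt{4993500765}}{330}$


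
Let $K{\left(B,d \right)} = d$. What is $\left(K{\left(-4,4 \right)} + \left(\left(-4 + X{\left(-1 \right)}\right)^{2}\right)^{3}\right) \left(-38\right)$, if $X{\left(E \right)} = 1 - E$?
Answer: $-2584$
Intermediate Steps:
$\left(K{\left(-4,4 \right)} + \left(\left(-4 + X{\left(-1 \right)}\right)^{2}\right)^{3}\right) \left(-38\right) = \left(4 + \left(\left(-4 + \left(1 - -1\right)\right)^{2}\right)^{3}\right) \left(-38\right) = \left(4 + \left(\left(-4 + \left(1 + 1\right)\right)^{2}\right)^{3}\right) \left(-38\right) = \left(4 + \left(\left(-4 + 2\right)^{2}\right)^{3}\right) \left(-38\right) = \left(4 + \left(\left(-2\right)^{2}\right)^{3}\right) \left(-38\right) = \left(4 + 4^{3}\right) \left(-38\right) = \left(4 + 64\right) \left(-38\right) = 68 \left(-38\right) = -2584$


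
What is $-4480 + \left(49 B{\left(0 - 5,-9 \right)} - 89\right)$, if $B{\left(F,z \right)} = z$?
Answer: $-5010$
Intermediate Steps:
$-4480 + \left(49 B{\left(0 - 5,-9 \right)} - 89\right) = -4480 + \left(49 \left(-9\right) - 89\right) = -4480 - 530 = -5010$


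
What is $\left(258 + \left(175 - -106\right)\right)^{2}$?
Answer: $290521$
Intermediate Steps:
$\left(258 + \left(175 - -106\right)\right)^{2} = \left(258 + \left(175 + 106\right)\right)^{2} = \left(258 + 281\right)^{2} = 539^{2} = 290521$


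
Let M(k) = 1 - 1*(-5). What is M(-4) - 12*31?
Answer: -366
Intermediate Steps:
M(k) = 6 (M(k) = 1 + 5 = 6)
M(-4) - 12*31 = 6 - 12*31 = 6 - 372 = -366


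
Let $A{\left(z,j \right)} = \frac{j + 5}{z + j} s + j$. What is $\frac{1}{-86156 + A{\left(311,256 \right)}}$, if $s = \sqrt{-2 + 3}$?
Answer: $- \frac{63}{5411671} \approx -1.1642 \cdot 10^{-5}$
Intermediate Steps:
$s = 1$ ($s = \sqrt{1} = 1$)
$A{\left(z,j \right)} = j + \frac{5 + j}{j + z}$ ($A{\left(z,j \right)} = \frac{j + 5}{z + j} 1 + j = \frac{5 + j}{j + z} 1 + j = \frac{5 + j}{j + z} + j = j + \frac{5 + j}{j + z}$)
$\frac{1}{-86156 + A{\left(311,256 \right)}} = \frac{1}{-86156 + \frac{5 + 256 + 256^{2} + 256 \cdot 311}{256 + 311}} = \frac{1}{-86156 + \frac{5 + 256 + 65536 + 79616}{567}} = \frac{1}{-86156 + \frac{1}{567} \cdot 145413} = \frac{1}{-86156 + \frac{16157}{63}} = \frac{1}{- \frac{5411671}{63}} = - \frac{63}{5411671}$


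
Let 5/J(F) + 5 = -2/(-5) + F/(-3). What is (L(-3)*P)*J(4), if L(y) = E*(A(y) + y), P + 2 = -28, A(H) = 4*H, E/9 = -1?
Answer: 303750/89 ≈ 3412.9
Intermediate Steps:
E = -9 (E = 9*(-1) = -9)
P = -30 (P = -2 - 28 = -30)
L(y) = -45*y (L(y) = -9*(4*y + y) = -45*y)
J(F) = 5/(-23/5 - F/3) (J(F) = 5/(-5 + (-2/(-5) + F/(-3))) = 5/(-5 + (-2*(-⅕) + F*(-⅓))) = 5/(-5 + (⅖ - F/3)) = 5/(-23/5 - F/3))
(L(-3)*P)*J(4) = (-45*(-3)*(-30))*(-75/(69 + 5*4)) = (135*(-30))*(-75/(69 + 20)) = -(-303750)/89 = -4050*(-75/89) = 303750/89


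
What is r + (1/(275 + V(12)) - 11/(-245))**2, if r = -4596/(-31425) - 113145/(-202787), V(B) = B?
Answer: 318815554339993/451232544073675 ≈ 0.70654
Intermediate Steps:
r = 78729661/111799675 (r = -4596*(-1/31425) - 113145*(-1/202787) = 1532/10475 + 5955/10673 = 78729661/111799675 ≈ 0.70420)
r + (1/(275 + V(12)) - 11/(-245))**2 = 78729661/111799675 + (1/(275 + 12) - 11/(-245))**2 = 78729661/111799675 + (1/287 - 11*(-1/245))**2 = 78729661/111799675 + (1/287 + 11/245)**2 = 78729661/111799675 + (486/10045)**2 = 78729661/111799675 + 236196/100902025 = 318815554339993/451232544073675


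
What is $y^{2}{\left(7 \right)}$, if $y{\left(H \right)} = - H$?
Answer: $49$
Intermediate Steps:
$y^{2}{\left(7 \right)} = \left(\left(-1\right) 7\right)^{2} = \left(-7\right)^{2} = 49$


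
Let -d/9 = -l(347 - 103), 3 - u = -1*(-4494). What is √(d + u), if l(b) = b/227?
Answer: 3*I*√25657583/227 ≈ 66.943*I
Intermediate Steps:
l(b) = b/227 (l(b) = b*(1/227) = b/227)
u = -4491 (u = 3 - (-1)*(-4494) = 3 - 1*4494 = 3 - 4494 = -4491)
d = 2196/227 (d = -(-9)*(347 - 103)/227 = -(-9)*(1/227)*244 = -(-9)*244/227 = -9*(-244/227) = 2196/227 ≈ 9.6740)
√(d + u) = √(2196/227 - 4491) = √(-1017261/227) = 3*I*√25657583/227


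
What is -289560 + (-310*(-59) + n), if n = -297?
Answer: -271567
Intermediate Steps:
-289560 + (-310*(-59) + n) = -289560 + (-310*(-59) - 297) = -289560 + (18290 - 297) = -289560 + 17993 = -271567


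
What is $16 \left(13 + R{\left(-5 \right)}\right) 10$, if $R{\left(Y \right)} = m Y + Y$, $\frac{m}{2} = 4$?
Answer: $-5120$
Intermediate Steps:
$m = 8$ ($m = 2 \cdot 4 = 8$)
$R{\left(Y \right)} = 9 Y$ ($R{\left(Y \right)} = 8 Y + Y = 9 Y$)
$16 \left(13 + R{\left(-5 \right)}\right) 10 = 16 \left(13 + 9 \left(-5\right)\right) 10 = 16 \left(13 - 45\right) 10 = 16 \left(-32\right) 10 = \left(-512\right) 10 = -5120$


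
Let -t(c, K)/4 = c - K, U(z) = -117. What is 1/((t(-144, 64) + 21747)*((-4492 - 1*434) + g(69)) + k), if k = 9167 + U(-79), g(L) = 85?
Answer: -1/109295889 ≈ -9.1495e-9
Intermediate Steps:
t(c, K) = -4*c + 4*K (t(c, K) = -4*(c - K) = -4*c + 4*K)
k = 9050 (k = 9167 - 117 = 9050)
1/((t(-144, 64) + 21747)*((-4492 - 1*434) + g(69)) + k) = 1/(((-4*(-144) + 4*64) + 21747)*((-4492 - 1*434) + 85) + 9050) = 1/(((576 + 256) + 21747)*((-4492 - 434) + 85) + 9050) = 1/((832 + 21747)*(-4926 + 85) + 9050) = 1/(22579*(-4841) + 9050) = 1/(-109304939 + 9050) = 1/(-109295889) = -1/109295889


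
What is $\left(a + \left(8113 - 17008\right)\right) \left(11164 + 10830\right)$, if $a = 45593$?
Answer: $807135812$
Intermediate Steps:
$\left(a + \left(8113 - 17008\right)\right) \left(11164 + 10830\right) = \left(45593 + \left(8113 - 17008\right)\right) \left(11164 + 10830\right) = \left(45593 - 8895\right) 21994 = 36698 \cdot 21994 = 807135812$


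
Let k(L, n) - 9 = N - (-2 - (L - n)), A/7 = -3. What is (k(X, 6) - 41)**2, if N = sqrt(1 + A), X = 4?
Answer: 1004 - 128*I*sqrt(5) ≈ 1004.0 - 286.22*I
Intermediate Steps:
A = -21 (A = 7*(-3) = -21)
N = 2*I*sqrt(5) (N = sqrt(1 - 21) = sqrt(-20) = 2*I*sqrt(5) ≈ 4.4721*I)
k(L, n) = 11 + L - n + 2*I*sqrt(5) (k(L, n) = 9 + (2*I*sqrt(5) - (-2 - (L - n))) = 9 + (2*I*sqrt(5) - (-2 + (n - L))) = 9 + (2*I*sqrt(5) - (-2 + n - L)) = 9 + (2*I*sqrt(5) + (2 + L - n)) = 9 + (2 + L - n + 2*I*sqrt(5)) = 11 + L - n + 2*I*sqrt(5))
(k(X, 6) - 41)**2 = ((11 + 4 - 1*6 + 2*I*sqrt(5)) - 41)**2 = ((11 + 4 - 6 + 2*I*sqrt(5)) - 41)**2 = ((9 + 2*I*sqrt(5)) - 41)**2 = (-32 + 2*I*sqrt(5))**2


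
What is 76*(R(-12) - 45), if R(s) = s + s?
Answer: -5244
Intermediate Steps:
R(s) = 2*s
76*(R(-12) - 45) = 76*(2*(-12) - 45) = 76*(-24 - 45) = 76*(-69) = -5244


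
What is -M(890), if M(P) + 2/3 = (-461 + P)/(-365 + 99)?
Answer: 1819/798 ≈ 2.2794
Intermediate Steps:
M(P) = 851/798 - P/266 (M(P) = -2/3 + (-461 + P)/(-365 + 99) = -2/3 + (-461 + P)/(-266) = -2/3 + (-461 + P)*(-1/266) = -2/3 + (461/266 - P/266) = 851/798 - P/266)
-M(890) = -(851/798 - 1/266*890) = -(851/798 - 445/133) = -1*(-1819/798) = 1819/798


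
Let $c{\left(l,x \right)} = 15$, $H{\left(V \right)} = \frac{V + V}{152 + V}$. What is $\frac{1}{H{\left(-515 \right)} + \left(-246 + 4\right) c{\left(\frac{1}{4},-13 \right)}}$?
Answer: $- \frac{363}{1316660} \approx -0.0002757$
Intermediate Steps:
$H{\left(V \right)} = \frac{2 V}{152 + V}$
$\frac{1}{H{\left(-515 \right)} + \left(-246 + 4\right) c{\left(\frac{1}{4},-13 \right)}} = \frac{1}{2 \left(-515\right) \frac{1}{152 - 515} + \left(-246 + 4\right) 15} = \frac{1}{2 \left(-515\right) \frac{1}{-363} - 3630} = \frac{1}{2 \left(-515\right) \left(- \frac{1}{363}\right) - 3630} = \frac{1}{\frac{1030}{363} - 3630} = \frac{1}{- \frac{1316660}{363}} = - \frac{363}{1316660}$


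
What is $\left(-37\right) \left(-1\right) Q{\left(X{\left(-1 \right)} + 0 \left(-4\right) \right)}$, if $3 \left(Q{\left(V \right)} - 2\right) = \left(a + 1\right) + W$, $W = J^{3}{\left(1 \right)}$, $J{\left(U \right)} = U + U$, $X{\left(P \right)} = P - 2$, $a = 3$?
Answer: $222$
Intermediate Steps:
$X{\left(P \right)} = -2 + P$
$J{\left(U \right)} = 2 U$
$W = 8$ ($W = \left(2 \cdot 1\right)^{3} = 2^{3} = 8$)
$Q{\left(V \right)} = 6$ ($Q{\left(V \right)} = 2 + \frac{\left(3 + 1\right) + 8}{3} = 2 + \frac{4 + 8}{3} = 2 + \frac{1}{3} \cdot 12 = 2 + 4 = 6$)
$\left(-37\right) \left(-1\right) Q{\left(X{\left(-1 \right)} + 0 \left(-4\right) \right)} = \left(-37\right) \left(-1\right) 6 = 37 \cdot 6 = 222$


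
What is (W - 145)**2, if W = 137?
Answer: 64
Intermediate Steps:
(W - 145)**2 = (137 - 145)**2 = (-8)**2 = 64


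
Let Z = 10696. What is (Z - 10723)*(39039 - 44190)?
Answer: 139077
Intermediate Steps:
(Z - 10723)*(39039 - 44190) = (10696 - 10723)*(39039 - 44190) = -27*(-5151) = 139077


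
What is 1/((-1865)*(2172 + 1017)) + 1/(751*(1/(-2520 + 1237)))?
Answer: -7630624006/4466561235 ≈ -1.7084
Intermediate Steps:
1/((-1865)*(2172 + 1017)) + 1/(751*(1/(-2520 + 1237))) = -1/1865/3189 + 1/(751*(1/(-1283))) = -1/1865*1/3189 + 1/(751*(-1/1283)) = -1/5947485 + (1/751)*(-1283) = -1/5947485 - 1283/751 = -7630624006/4466561235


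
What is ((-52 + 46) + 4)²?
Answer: 4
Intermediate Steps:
((-52 + 46) + 4)² = (-6 + 4)² = (-2)² = 4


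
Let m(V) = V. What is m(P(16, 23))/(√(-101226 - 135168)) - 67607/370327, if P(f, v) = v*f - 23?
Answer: -67607/370327 - 5*I*√26266/1142 ≈ -0.18256 - 0.70958*I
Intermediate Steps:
P(f, v) = -23 + f*v (P(f, v) = f*v - 23 = -23 + f*v)
m(P(16, 23))/(√(-101226 - 135168)) - 67607/370327 = (-23 + 16*23)/(√(-101226 - 135168)) - 67607/370327 = (-23 + 368)/(√(-236394)) - 67607*1/370327 = 345/((3*I*√26266)) - 67607/370327 = 345*(-I*√26266/78798) - 67607/370327 = -5*I*√26266/1142 - 67607/370327 = -67607/370327 - 5*I*√26266/1142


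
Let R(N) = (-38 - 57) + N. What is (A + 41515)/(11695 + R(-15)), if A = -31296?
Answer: 10219/11585 ≈ 0.88209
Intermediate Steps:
R(N) = -95 + N
(A + 41515)/(11695 + R(-15)) = (-31296 + 41515)/(11695 + (-95 - 15)) = 10219/(11695 - 110) = 10219/11585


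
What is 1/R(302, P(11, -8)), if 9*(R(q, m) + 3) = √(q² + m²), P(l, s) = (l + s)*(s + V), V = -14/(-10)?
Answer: 6075/2271676 + 45*√2289901/2271676 ≈ 0.032650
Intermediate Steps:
V = 7/5 (V = -14*(-⅒) = 7/5 ≈ 1.4000)
P(l, s) = (7/5 + s)*(l + s) (P(l, s) = (l + s)*(s + 7/5) = (l + s)*(7/5 + s) = (7/5 + s)*(l + s))
R(q, m) = -3 + √(m² + q²)/9 (R(q, m) = -3 + √(q² + m²)/9 = -3 + √(m² + q²)/9)
1/R(302, P(11, -8)) = 1/(-3 + √(((-8)² + (7/5)*11 + (7/5)*(-8) + 11*(-8))² + 302²)/9) = 1/(-3 + √((64 + 77/5 - 56/5 - 88)² + 91204)/9) = 1/(-3 + √((-99/5)² + 91204)/9) = 1/(-3 + √(9801/25 + 91204)/9) = 1/(-3 + √(2289901/25)/9) = 1/(-3 + (√2289901/5)/9) = 1/(-3 + √2289901/45)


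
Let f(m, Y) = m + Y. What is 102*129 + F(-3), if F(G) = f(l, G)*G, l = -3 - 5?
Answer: 13191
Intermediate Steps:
l = -8
f(m, Y) = Y + m
F(G) = G*(-8 + G) (F(G) = (G - 8)*G = (-8 + G)*G = G*(-8 + G))
102*129 + F(-3) = 102*129 - 3*(-8 - 3) = 13158 - 3*(-11) = 13158 + 33 = 13191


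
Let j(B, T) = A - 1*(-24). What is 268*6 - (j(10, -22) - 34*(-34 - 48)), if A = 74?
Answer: -1278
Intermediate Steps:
j(B, T) = 98 (j(B, T) = 74 - 1*(-24) = 74 + 24 = 98)
268*6 - (j(10, -22) - 34*(-34 - 48)) = 268*6 - (98 - 34*(-34 - 48)) = 1608 - (98 - 34*(-82)) = 1608 - (98 - 1*(-2788)) = 1608 - (98 + 2788) = 1608 - 1*2886 = 1608 - 2886 = -1278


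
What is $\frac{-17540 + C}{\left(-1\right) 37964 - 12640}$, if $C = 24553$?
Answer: $- \frac{7013}{50604} \approx -0.13859$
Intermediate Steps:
$\frac{-17540 + C}{\left(-1\right) 37964 - 12640} = \frac{-17540 + 24553}{\left(-1\right) 37964 - 12640} = \frac{7013}{-37964 - 12640} = \frac{7013}{-50604} = 7013 \left(- \frac{1}{50604}\right) = - \frac{7013}{50604}$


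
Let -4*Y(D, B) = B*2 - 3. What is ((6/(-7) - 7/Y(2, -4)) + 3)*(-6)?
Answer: 186/77 ≈ 2.4156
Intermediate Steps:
Y(D, B) = ¾ - B/2 (Y(D, B) = -(B*2 - 3)/4 = -(2*B - 3)/4 = -(-3 + 2*B)/4 = ¾ - B/2)
((6/(-7) - 7/Y(2, -4)) + 3)*(-6) = ((6/(-7) - 7/(¾ - ½*(-4))) + 3)*(-6) = ((6*(-⅐) - 7/(¾ + 2)) + 3)*(-6) = ((-6/7 - 7/11/4) + 3)*(-6) = ((-6/7 - 7*4/11) + 3)*(-6) = ((-6/7 - 28/11) + 3)*(-6) = (-262/77 + 3)*(-6) = -31/77*(-6) = 186/77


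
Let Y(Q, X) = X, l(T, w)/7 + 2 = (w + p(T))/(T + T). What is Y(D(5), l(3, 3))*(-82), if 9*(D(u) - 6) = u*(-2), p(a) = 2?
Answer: 2009/3 ≈ 669.67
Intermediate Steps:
D(u) = 6 - 2*u/9 (D(u) = 6 + (u*(-2))/9 = 6 + (-2*u)/9 = 6 - 2*u/9)
l(T, w) = -14 + 7*(2 + w)/(2*T) (l(T, w) = -14 + 7*((w + 2)/(T + T)) = -14 + 7*((2 + w)/((2*T))) = -14 + 7*((2 + w)*(1/(2*T))) = -14 + 7*((2 + w)/(2*T)) = -14 + 7*(2 + w)/(2*T))
Y(D(5), l(3, 3))*(-82) = ((7/2)*(2 + 3 - 4*3)/3)*(-82) = ((7/2)*(⅓)*(2 + 3 - 12))*(-82) = ((7/2)*(⅓)*(-7))*(-82) = -49/6*(-82) = 2009/3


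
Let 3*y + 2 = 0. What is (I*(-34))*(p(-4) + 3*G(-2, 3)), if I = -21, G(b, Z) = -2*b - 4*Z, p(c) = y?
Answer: -17612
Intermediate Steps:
y = -⅔ (y = -⅔ + (⅓)*0 = -⅔ + 0 = -⅔ ≈ -0.66667)
p(c) = -⅔
G(b, Z) = -4*Z - 2*b
(I*(-34))*(p(-4) + 3*G(-2, 3)) = (-21*(-34))*(-⅔ + 3*(-4*3 - 2*(-2))) = 714*(-⅔ + 3*(-12 + 4)) = 714*(-⅔ + 3*(-8)) = 714*(-⅔ - 24) = 714*(-74/3) = -17612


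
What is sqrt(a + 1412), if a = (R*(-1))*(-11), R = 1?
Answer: sqrt(1423) ≈ 37.723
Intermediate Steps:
a = 11 (a = (1*(-1))*(-11) = -1*(-11) = 11)
sqrt(a + 1412) = sqrt(11 + 1412) = sqrt(1423)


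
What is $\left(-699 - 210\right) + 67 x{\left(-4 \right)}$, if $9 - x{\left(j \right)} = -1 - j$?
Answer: $-507$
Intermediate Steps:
$x{\left(j \right)} = 10 + j$ ($x{\left(j \right)} = 9 - \left(-1 - j\right) = 9 + \left(1 + j\right) = 10 + j$)
$\left(-699 - 210\right) + 67 x{\left(-4 \right)} = \left(-699 - 210\right) + 67 \left(10 - 4\right) = -909 + 67 \cdot 6 = -909 + 402 = -507$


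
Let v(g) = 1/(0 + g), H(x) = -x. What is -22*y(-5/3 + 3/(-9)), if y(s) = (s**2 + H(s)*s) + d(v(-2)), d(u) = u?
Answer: 11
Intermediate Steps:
v(g) = 1/g
y(s) = -1/2 (y(s) = (s**2 + (-s)*s) + 1/(-2) = (s**2 - s**2) - 1/2 = 0 - 1/2 = -1/2)
-22*y(-5/3 + 3/(-9)) = -22*(-1/2) = 11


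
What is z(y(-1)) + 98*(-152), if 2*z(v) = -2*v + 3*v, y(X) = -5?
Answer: -29797/2 ≈ -14899.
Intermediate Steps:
z(v) = v/2 (z(v) = (-2*v + 3*v)/2 = v/2)
z(y(-1)) + 98*(-152) = (½)*(-5) + 98*(-152) = -5/2 - 14896 = -29797/2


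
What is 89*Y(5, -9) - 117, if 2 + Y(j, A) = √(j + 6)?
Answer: -295 + 89*√11 ≈ 0.17961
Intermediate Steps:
Y(j, A) = -2 + √(6 + j) (Y(j, A) = -2 + √(j + 6) = -2 + √(6 + j))
89*Y(5, -9) - 117 = 89*(-2 + √(6 + 5)) - 117 = 89*(-2 + √11) - 117 = (-178 + 89*√11) - 117 = -295 + 89*√11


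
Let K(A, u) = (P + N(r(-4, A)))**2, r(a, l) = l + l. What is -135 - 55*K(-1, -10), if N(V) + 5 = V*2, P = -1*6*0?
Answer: -4590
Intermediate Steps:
r(a, l) = 2*l
P = 0 (P = -6*0 = 0)
N(V) = -5 + 2*V (N(V) = -5 + V*2 = -5 + 2*V)
K(A, u) = (-5 + 4*A)**2 (K(A, u) = (0 + (-5 + 2*(2*A)))**2 = (0 + (-5 + 4*A))**2 = (-5 + 4*A)**2)
-135 - 55*K(-1, -10) = -135 - 55*(-5 + 4*(-1))**2 = -135 - 55*(-5 - 4)**2 = -135 - 55*(-9)**2 = -135 - 55*81 = -135 - 4455 = -4590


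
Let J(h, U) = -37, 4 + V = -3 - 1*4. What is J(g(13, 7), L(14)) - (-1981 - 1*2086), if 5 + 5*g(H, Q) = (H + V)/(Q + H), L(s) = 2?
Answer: 4030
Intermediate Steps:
V = -11 (V = -4 + (-3 - 1*4) = -4 + (-3 - 4) = -4 - 7 = -11)
g(H, Q) = -1 + (-11 + H)/(5*(H + Q)) (g(H, Q) = -1 + ((H - 11)/(Q + H))/5 = -1 + ((-11 + H)/(H + Q))/5 = -1 + (-11 + H)/(5*(H + Q)))
J(g(13, 7), L(14)) - (-1981 - 1*2086) = -37 - (-1981 - 1*2086) = -37 - (-1981 - 2086) = -37 - 1*(-4067) = -37 + 4067 = 4030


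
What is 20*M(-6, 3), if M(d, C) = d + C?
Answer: -60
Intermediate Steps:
M(d, C) = C + d
20*M(-6, 3) = 20*(3 - 6) = 20*(-3) = -60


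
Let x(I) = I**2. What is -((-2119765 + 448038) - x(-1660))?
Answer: 4427327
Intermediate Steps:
-((-2119765 + 448038) - x(-1660)) = -((-2119765 + 448038) - 1*(-1660)**2) = -(-1671727 - 1*2755600) = -(-1671727 - 2755600) = -1*(-4427327) = 4427327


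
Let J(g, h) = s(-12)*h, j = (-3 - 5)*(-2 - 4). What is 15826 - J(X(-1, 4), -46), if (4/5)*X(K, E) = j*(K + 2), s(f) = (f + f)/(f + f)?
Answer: 15872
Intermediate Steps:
j = 48 (j = -8*(-6) = 48)
s(f) = 1 (s(f) = (2*f)/((2*f)) = (2*f)*(1/(2*f)) = 1)
X(K, E) = 120 + 60*K (X(K, E) = 5*(48*(K + 2))/4 = 5*(48*(2 + K))/4 = 5*(96 + 48*K)/4 = 120 + 60*K)
J(g, h) = h (J(g, h) = 1*h = h)
15826 - J(X(-1, 4), -46) = 15826 - 1*(-46) = 15826 + 46 = 15872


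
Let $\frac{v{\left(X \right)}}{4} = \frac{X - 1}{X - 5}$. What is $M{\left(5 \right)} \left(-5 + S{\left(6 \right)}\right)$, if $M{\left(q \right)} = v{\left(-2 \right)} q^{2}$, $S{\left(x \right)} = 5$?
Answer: $0$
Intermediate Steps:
$v{\left(X \right)} = \frac{4 \left(-1 + X\right)}{-5 + X}$ ($v{\left(X \right)} = 4 \frac{X - 1}{X - 5} = 4 \frac{X + \left(-5 + 4\right)}{-5 + X} = 4 \frac{X - 1}{-5 + X} = 4 \frac{-1 + X}{-5 + X} = \frac{4 \left(-1 + X\right)}{-5 + X}$)
$M{\left(q \right)} = \frac{12 q^{2}}{7}$ ($M{\left(q \right)} = \frac{4 \left(-1 - 2\right)}{-5 - 2} q^{2} = 4 \frac{1}{-7} \left(-3\right) q^{2} = 4 \left(- \frac{1}{7}\right) \left(-3\right) q^{2} = \frac{12 q^{2}}{7}$)
$M{\left(5 \right)} \left(-5 + S{\left(6 \right)}\right) = \frac{12 \cdot 5^{2}}{7} \left(-5 + 5\right) = \frac{12}{7} \cdot 25 \cdot 0 = \frac{300}{7} \cdot 0 = 0$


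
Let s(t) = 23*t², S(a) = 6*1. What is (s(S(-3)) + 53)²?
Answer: 776161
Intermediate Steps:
S(a) = 6
(s(S(-3)) + 53)² = (23*6² + 53)² = (23*36 + 53)² = (828 + 53)² = 881² = 776161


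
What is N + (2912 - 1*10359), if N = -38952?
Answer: -46399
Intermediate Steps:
N + (2912 - 1*10359) = -38952 + (2912 - 1*10359) = -38952 + (2912 - 10359) = -38952 - 7447 = -46399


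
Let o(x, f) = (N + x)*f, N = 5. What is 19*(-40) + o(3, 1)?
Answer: -752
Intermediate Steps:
o(x, f) = f*(5 + x) (o(x, f) = (5 + x)*f = f*(5 + x))
19*(-40) + o(3, 1) = 19*(-40) + 1*(5 + 3) = -760 + 1*8 = -760 + 8 = -752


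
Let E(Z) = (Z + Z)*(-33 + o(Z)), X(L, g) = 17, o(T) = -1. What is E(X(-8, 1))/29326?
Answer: -578/14663 ≈ -0.039419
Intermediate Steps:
E(Z) = -68*Z (E(Z) = (Z + Z)*(-33 - 1) = (2*Z)*(-34) = -68*Z)
E(X(-8, 1))/29326 = -68*17/29326 = -1156*1/29326 = -578/14663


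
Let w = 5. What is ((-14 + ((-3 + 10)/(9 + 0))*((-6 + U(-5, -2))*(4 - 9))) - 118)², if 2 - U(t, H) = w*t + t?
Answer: 4401604/81 ≈ 54341.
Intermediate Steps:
U(t, H) = 2 - 6*t (U(t, H) = 2 - (5*t + t) = 2 - 6*t)
((-14 + ((-3 + 10)/(9 + 0))*((-6 + U(-5, -2))*(4 - 9))) - 118)² = ((-14 + ((-3 + 10)/(9 + 0))*((-6 + (2 - 6*(-5)))*(4 - 9))) - 118)² = ((-14 + (7/9)*((-6 + (2 + 30))*(-5))) - 118)² = ((-14 + (7*(⅑))*((-6 + 32)*(-5))) - 118)² = ((-14 + 7*(26*(-5))/9) - 118)² = ((-14 + (7/9)*(-130)) - 118)² = ((-14 - 910/9) - 118)² = (-1036/9 - 118)² = (-2098/9)² = 4401604/81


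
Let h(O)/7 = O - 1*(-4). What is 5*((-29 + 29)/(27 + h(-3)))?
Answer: 0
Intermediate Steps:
h(O) = 28 + 7*O (h(O) = 7*(O - 1*(-4)) = 7*(O + 4) = 7*(4 + O) = 28 + 7*O)
5*((-29 + 29)/(27 + h(-3))) = 5*((-29 + 29)/(27 + (28 + 7*(-3)))) = 5*(0/(27 + (28 - 21))) = 5*(0/(27 + 7)) = 5*(0/34) = 5*(0*(1/34)) = 5*0 = 0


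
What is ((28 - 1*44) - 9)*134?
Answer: -3350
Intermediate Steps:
((28 - 1*44) - 9)*134 = ((28 - 44) - 9)*134 = (-16 - 9)*134 = -25*134 = -3350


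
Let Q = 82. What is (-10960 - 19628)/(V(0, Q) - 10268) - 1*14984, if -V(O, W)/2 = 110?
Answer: -13093467/874 ≈ -14981.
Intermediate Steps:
V(O, W) = -220 (V(O, W) = -2*110 = -220)
(-10960 - 19628)/(V(0, Q) - 10268) - 1*14984 = (-10960 - 19628)/(-220 - 10268) - 1*14984 = -30588/(-10488) - 14984 = -30588*(-1/10488) - 14984 = 2549/874 - 14984 = -13093467/874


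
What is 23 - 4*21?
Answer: -61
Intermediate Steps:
23 - 4*21 = 23 - 84 = -61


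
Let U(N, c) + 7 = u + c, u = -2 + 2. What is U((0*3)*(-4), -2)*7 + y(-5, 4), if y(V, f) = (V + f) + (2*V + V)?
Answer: -79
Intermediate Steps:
u = 0
y(V, f) = f + 4*V (y(V, f) = (V + f) + 3*V = f + 4*V)
U(N, c) = -7 + c (U(N, c) = -7 + (0 + c) = -7 + c)
U((0*3)*(-4), -2)*7 + y(-5, 4) = (-7 - 2)*7 + (4 + 4*(-5)) = -9*7 + (4 - 20) = -63 - 16 = -79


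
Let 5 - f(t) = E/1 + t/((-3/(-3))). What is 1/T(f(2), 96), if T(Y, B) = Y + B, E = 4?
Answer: 1/95 ≈ 0.010526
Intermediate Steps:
f(t) = 1 - t (f(t) = 5 - (4/1 + t/((-3/(-3)))) = 5 - (4*1 + t/((-3*(-⅓)))) = 5 - (4 + t/1) = 5 - (4 + t*1) = 5 - (4 + t) = 5 + (-4 - t) = 1 - t)
T(Y, B) = B + Y
1/T(f(2), 96) = 1/(96 + (1 - 1*2)) = 1/(96 + (1 - 2)) = 1/(96 - 1) = 1/95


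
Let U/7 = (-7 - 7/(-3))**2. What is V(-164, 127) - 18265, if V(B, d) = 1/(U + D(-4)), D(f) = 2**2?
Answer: -25717111/1408 ≈ -18265.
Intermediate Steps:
D(f) = 4
U = 1372/9 (U = 7*(-7 - 7/(-3))**2 = 7*(-7 - 7*(-1/3))**2 = 7*(-7 + 7/3)**2 = 7*(-14/3)**2 = 7*(196/9) = 1372/9 ≈ 152.44)
V(B, d) = 9/1408 (V(B, d) = 1/(1372/9 + 4) = 1/(1408/9) = 9/1408)
V(-164, 127) - 18265 = 9/1408 - 18265 = -25717111/1408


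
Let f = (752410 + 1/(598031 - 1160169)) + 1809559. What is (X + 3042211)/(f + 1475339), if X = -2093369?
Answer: 533380144196/2269524244503 ≈ 0.23502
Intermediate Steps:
f = 1440180129721/562138 (f = (752410 + 1/(-562138)) + 1809559 = (752410 - 1/562138) + 1809559 = 422958252579/562138 + 1809559 = 1440180129721/562138 ≈ 2.5620e+6)
(X + 3042211)/(f + 1475339) = (-2093369 + 3042211)/(1440180129721/562138 + 1475339) = 948842/(2269524244503/562138) = 948842*(562138/2269524244503) = 533380144196/2269524244503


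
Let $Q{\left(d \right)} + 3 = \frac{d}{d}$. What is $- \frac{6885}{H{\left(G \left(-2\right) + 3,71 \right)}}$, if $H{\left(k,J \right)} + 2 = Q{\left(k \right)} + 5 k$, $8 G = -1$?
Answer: $- \frac{27540}{49} \approx -562.04$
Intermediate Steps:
$G = - \frac{1}{8}$ ($G = \frac{1}{8} \left(-1\right) = - \frac{1}{8} \approx -0.125$)
$Q{\left(d \right)} = -2$ ($Q{\left(d \right)} = -3 + \frac{d}{d} = -3 + 1 = -2$)
$H{\left(k,J \right)} = -4 + 5 k$ ($H{\left(k,J \right)} = -2 + \left(-2 + 5 k\right) = -4 + 5 k$)
$- \frac{6885}{H{\left(G \left(-2\right) + 3,71 \right)}} = - \frac{6885}{-4 + 5 \left(\left(- \frac{1}{8}\right) \left(-2\right) + 3\right)} = - \frac{6885}{-4 + 5 \left(\frac{1}{4} + 3\right)} = - \frac{6885}{-4 + 5 \cdot \frac{13}{4}} = - \frac{6885}{-4 + \frac{65}{4}} = - \frac{6885}{\frac{49}{4}} = \left(-6885\right) \frac{4}{49} = - \frac{27540}{49}$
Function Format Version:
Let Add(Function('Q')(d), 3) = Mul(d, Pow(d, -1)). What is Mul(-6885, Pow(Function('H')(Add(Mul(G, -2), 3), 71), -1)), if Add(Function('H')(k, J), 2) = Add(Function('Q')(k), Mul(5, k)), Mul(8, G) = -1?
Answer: Rational(-27540, 49) ≈ -562.04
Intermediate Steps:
G = Rational(-1, 8) (G = Mul(Rational(1, 8), -1) = Rational(-1, 8) ≈ -0.12500)
Function('Q')(d) = -2 (Function('Q')(d) = Add(-3, Mul(d, Pow(d, -1))) = Add(-3, 1) = -2)
Function('H')(k, J) = Add(-4, Mul(5, k)) (Function('H')(k, J) = Add(-2, Add(-2, Mul(5, k))) = Add(-4, Mul(5, k)))
Mul(-6885, Pow(Function('H')(Add(Mul(G, -2), 3), 71), -1)) = Mul(-6885, Pow(Add(-4, Mul(5, Add(Mul(Rational(-1, 8), -2), 3))), -1)) = Mul(-6885, Pow(Add(-4, Mul(5, Add(Rational(1, 4), 3))), -1)) = Mul(-6885, Pow(Add(-4, Mul(5, Rational(13, 4))), -1)) = Mul(-6885, Pow(Add(-4, Rational(65, 4)), -1)) = Mul(-6885, Pow(Rational(49, 4), -1)) = Mul(-6885, Rational(4, 49)) = Rational(-27540, 49)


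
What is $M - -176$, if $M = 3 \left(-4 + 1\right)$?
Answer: $167$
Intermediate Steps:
$M = -9$ ($M = 3 \left(-3\right) = -9$)
$M - -176 = -9 - -176 = -9 + 176 = 167$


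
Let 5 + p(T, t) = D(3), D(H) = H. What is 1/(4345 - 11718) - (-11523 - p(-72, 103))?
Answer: 84944332/7373 ≈ 11521.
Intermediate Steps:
p(T, t) = -2 (p(T, t) = -5 + 3 = -2)
1/(4345 - 11718) - (-11523 - p(-72, 103)) = 1/(4345 - 11718) - (-11523 - 1*(-2)) = 1/(-7373) - (-11523 + 2) = -1/7373 - 1*(-11521) = -1/7373 + 11521 = 84944332/7373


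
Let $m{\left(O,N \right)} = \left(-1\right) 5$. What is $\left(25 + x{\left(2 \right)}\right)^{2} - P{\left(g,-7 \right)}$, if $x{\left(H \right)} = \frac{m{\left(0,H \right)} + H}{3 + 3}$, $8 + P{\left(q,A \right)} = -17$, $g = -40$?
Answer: $\frac{2501}{4} \approx 625.25$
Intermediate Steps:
$P{\left(q,A \right)} = -25$ ($P{\left(q,A \right)} = -8 - 17 = -25$)
$m{\left(O,N \right)} = -5$
$x{\left(H \right)} = - \frac{5}{6} + \frac{H}{6}$ ($x{\left(H \right)} = \frac{-5 + H}{3 + 3} = \frac{-5 + H}{6} = \left(-5 + H\right) \frac{1}{6} = - \frac{5}{6} + \frac{H}{6}$)
$\left(25 + x{\left(2 \right)}\right)^{2} - P{\left(g,-7 \right)} = \left(25 + \left(- \frac{5}{6} + \frac{1}{6} \cdot 2\right)\right)^{2} - -25 = \left(25 + \left(- \frac{5}{6} + \frac{1}{3}\right)\right)^{2} + 25 = \left(25 - \frac{1}{2}\right)^{2} + 25 = \left(\frac{49}{2}\right)^{2} + 25 = \frac{2401}{4} + 25 = \frac{2501}{4}$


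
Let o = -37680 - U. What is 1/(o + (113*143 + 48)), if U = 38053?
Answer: -1/59526 ≈ -1.6799e-5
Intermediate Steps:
o = -75733 (o = -37680 - 1*38053 = -37680 - 38053 = -75733)
1/(o + (113*143 + 48)) = 1/(-75733 + (113*143 + 48)) = 1/(-75733 + (16159 + 48)) = 1/(-75733 + 16207) = 1/(-59526) = -1/59526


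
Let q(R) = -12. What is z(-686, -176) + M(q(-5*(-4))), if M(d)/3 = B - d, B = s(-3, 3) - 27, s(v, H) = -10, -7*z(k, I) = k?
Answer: 23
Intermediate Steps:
z(k, I) = -k/7
B = -37 (B = -10 - 27 = -37)
M(d) = -111 - 3*d (M(d) = 3*(-37 - d) = -111 - 3*d)
z(-686, -176) + M(q(-5*(-4))) = -⅐*(-686) + (-111 - 3*(-12)) = 98 + (-111 + 36) = 98 - 75 = 23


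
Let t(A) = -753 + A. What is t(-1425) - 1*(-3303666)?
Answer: 3301488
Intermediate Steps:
t(-1425) - 1*(-3303666) = (-753 - 1425) - 1*(-3303666) = -2178 + 3303666 = 3301488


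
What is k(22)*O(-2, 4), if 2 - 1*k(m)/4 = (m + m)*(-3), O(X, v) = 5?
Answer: 2680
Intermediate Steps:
k(m) = 8 + 24*m (k(m) = 8 - 4*(m + m)*(-3) = 8 - 4*2*m*(-3) = 8 - (-24)*m = 8 + 24*m)
k(22)*O(-2, 4) = (8 + 24*22)*5 = (8 + 528)*5 = 536*5 = 2680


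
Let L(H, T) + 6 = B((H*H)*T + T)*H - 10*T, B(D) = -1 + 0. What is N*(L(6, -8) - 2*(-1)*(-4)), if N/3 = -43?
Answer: -7740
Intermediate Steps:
B(D) = -1
N = -129 (N = 3*(-43) = -129)
L(H, T) = -6 - H - 10*T (L(H, T) = -6 + (-H - 10*T) = -6 - H - 10*T)
N*(L(6, -8) - 2*(-1)*(-4)) = -129*((-6 - 1*6 - 10*(-8)) - 2*(-1)*(-4)) = -129*((-6 - 6 + 80) + 2*(-4)) = -129*(68 - 8) = -129*60 = -7740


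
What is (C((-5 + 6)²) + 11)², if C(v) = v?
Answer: 144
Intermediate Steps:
(C((-5 + 6)²) + 11)² = ((-5 + 6)² + 11)² = (1² + 11)² = (1 + 11)² = 12² = 144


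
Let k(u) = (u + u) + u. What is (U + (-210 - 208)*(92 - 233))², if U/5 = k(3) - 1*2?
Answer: 3477814729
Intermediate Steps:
k(u) = 3*u (k(u) = 2*u + u = 3*u)
U = 35 (U = 5*(3*3 - 1*2) = 5*(9 - 2) = 5*7 = 35)
(U + (-210 - 208)*(92 - 233))² = (35 + (-210 - 208)*(92 - 233))² = (35 - 418*(-141))² = (35 + 58938)² = 58973² = 3477814729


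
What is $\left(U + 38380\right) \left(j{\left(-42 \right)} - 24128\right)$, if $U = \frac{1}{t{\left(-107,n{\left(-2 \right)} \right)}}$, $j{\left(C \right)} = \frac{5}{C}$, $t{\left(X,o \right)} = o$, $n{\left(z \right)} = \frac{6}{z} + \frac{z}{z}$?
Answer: $- \frac{77786112179}{84} \approx -9.2602 \cdot 10^{8}$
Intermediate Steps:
$n{\left(z \right)} = 1 + \frac{6}{z}$ ($n{\left(z \right)} = \frac{6}{z} + 1 = 1 + \frac{6}{z}$)
$U = - \frac{1}{2}$ ($U = \frac{1}{\frac{1}{-2} \left(6 - 2\right)} = \frac{1}{\left(- \frac{1}{2}\right) 4} = \frac{1}{-2} = - \frac{1}{2} \approx -0.5$)
$\left(U + 38380\right) \left(j{\left(-42 \right)} - 24128\right) = \left(- \frac{1}{2} + 38380\right) \left(\frac{5}{-42} - 24128\right) = \frac{76759 \left(5 \left(- \frac{1}{42}\right) - 24128\right)}{2} = \frac{76759 \left(- \frac{5}{42} - 24128\right)}{2} = \frac{76759}{2} \left(- \frac{1013381}{42}\right) = - \frac{77786112179}{84}$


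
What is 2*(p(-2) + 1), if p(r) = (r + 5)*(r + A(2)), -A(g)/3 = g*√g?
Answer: -10 - 36*√2 ≈ -60.912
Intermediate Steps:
A(g) = -3*g^(3/2) (A(g) = -3*g*√g = -3*g^(3/2))
p(r) = (5 + r)*(r - 6*√2) (p(r) = (r + 5)*(r - 6*√2) = (5 + r)*(r - 6*√2))
2*(p(-2) + 1) = 2*(((-2)² - 30*√2 + 5*(-2) - 6*(-2)*√2) + 1) = 2*((4 - 30*√2 - 10 + 12*√2) + 1) = 2*((-6 - 18*√2) + 1) = 2*(-5 - 18*√2) = -10 - 36*√2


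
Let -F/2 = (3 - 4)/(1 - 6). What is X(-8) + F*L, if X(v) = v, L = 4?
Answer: -48/5 ≈ -9.6000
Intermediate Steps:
F = -⅖ (F = -2*(3 - 4)/(1 - 6) = -(-2)/(-5) = -(-2)*(-1)/5 = -2*⅕ = -⅖ ≈ -0.40000)
X(-8) + F*L = -8 - ⅖*4 = -8 - 8/5 = -48/5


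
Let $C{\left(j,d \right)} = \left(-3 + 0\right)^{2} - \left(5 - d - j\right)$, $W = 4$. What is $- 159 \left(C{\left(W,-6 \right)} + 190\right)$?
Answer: $-30528$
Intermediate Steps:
$C{\left(j,d \right)} = 4 + d + j$ ($C{\left(j,d \right)} = \left(-3\right)^{2} - \left(5 - d - j\right) = 9 + \left(-5 + d + j\right) = 4 + d + j$)
$- 159 \left(C{\left(W,-6 \right)} + 190\right) = - 159 \left(\left(4 - 6 + 4\right) + 190\right) = - 159 \left(2 + 190\right) = \left(-159\right) 192 = -30528$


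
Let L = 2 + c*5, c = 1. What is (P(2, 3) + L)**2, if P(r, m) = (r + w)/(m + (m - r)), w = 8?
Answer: 361/4 ≈ 90.250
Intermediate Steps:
P(r, m) = (8 + r)/(-r + 2*m) (P(r, m) = (r + 8)/(m + (m - r)) = (8 + r)/(-r + 2*m))
L = 7 (L = 2 + 1*5 = 2 + 5 = 7)
(P(2, 3) + L)**2 = ((8 + 2)/(-1*2 + 2*3) + 7)**2 = (10/(-2 + 6) + 7)**2 = (10/4 + 7)**2 = ((1/4)*10 + 7)**2 = (5/2 + 7)**2 = (19/2)**2 = 361/4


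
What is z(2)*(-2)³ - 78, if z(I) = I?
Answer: -94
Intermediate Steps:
z(2)*(-2)³ - 78 = 2*(-2)³ - 78 = 2*(-8) - 78 = -16 - 78 = -94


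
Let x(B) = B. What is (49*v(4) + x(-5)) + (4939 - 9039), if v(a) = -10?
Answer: -4595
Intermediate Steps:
(49*v(4) + x(-5)) + (4939 - 9039) = (49*(-10) - 5) + (4939 - 9039) = (-490 - 5) - 4100 = -495 - 4100 = -4595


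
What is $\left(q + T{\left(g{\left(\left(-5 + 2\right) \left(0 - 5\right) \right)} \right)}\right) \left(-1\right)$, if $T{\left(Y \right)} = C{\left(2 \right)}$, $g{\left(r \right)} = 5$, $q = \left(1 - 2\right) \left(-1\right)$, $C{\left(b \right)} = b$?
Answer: $-3$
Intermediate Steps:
$q = 1$ ($q = \left(-1\right) \left(-1\right) = 1$)
$T{\left(Y \right)} = 2$
$\left(q + T{\left(g{\left(\left(-5 + 2\right) \left(0 - 5\right) \right)} \right)}\right) \left(-1\right) = \left(1 + 2\right) \left(-1\right) = 3 \left(-1\right) = -3$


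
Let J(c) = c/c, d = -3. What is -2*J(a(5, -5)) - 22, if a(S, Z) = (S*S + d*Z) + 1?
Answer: -24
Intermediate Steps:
a(S, Z) = 1 + S**2 - 3*Z (a(S, Z) = (S*S - 3*Z) + 1 = (S**2 - 3*Z) + 1 = 1 + S**2 - 3*Z)
J(c) = 1
-2*J(a(5, -5)) - 22 = -2*1 - 22 = -2 - 22 = -24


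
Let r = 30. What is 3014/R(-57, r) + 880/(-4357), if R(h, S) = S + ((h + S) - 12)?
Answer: -13139918/39213 ≈ -335.09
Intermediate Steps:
R(h, S) = -12 + h + 2*S (R(h, S) = S + ((S + h) - 12) = S + (-12 + S + h) = -12 + h + 2*S)
3014/R(-57, r) + 880/(-4357) = 3014/(-12 - 57 + 2*30) + 880/(-4357) = 3014/(-12 - 57 + 60) + 880*(-1/4357) = 3014/(-9) - 880/4357 = 3014*(-⅑) - 880/4357 = -3014/9 - 880/4357 = -13139918/39213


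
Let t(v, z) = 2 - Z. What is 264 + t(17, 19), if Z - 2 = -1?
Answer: 265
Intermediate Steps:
Z = 1 (Z = 2 - 1 = 1)
t(v, z) = 1 (t(v, z) = 2 - 1*1 = 2 - 1 = 1)
264 + t(17, 19) = 264 + 1 = 265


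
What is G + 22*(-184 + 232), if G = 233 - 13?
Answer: 1276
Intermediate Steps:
G = 220
G + 22*(-184 + 232) = 220 + 22*(-184 + 232) = 220 + 22*48 = 220 + 1056 = 1276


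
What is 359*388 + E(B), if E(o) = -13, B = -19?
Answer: 139279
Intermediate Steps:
359*388 + E(B) = 359*388 - 13 = 139292 - 13 = 139279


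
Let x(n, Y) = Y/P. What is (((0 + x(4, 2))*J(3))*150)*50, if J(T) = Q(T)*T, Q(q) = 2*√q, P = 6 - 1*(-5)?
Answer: 90000*√3/11 ≈ 14171.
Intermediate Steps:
P = 11 (P = 6 + 5 = 11)
x(n, Y) = Y/11
J(T) = 2*T^(3/2) (J(T) = (2*√T)*T = 2*T^(3/2))
(((0 + x(4, 2))*J(3))*150)*50 = (((0 + (1/11)*2)*(2*3^(3/2)))*150)*50 = (((0 + 2/11)*(2*(3*√3)))*150)*50 = ((2*(6*√3)/11)*150)*50 = ((12*√3/11)*150)*50 = (1800*√3/11)*50 = 90000*√3/11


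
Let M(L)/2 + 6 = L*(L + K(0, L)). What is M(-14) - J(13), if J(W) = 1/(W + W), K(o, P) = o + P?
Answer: 20071/26 ≈ 771.96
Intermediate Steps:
K(o, P) = P + o
M(L) = -12 + 4*L² (M(L) = -12 + 2*(L*(L + (L + 0))) = -12 + 2*(L*(L + L)) = -12 + 2*(L*(2*L)) = -12 + 2*(2*L²) = -12 + 4*L²)
J(W) = 1/(2*W)
M(-14) - J(13) = (-12 + 4*(-14)²) - 1/(2*13) = (-12 + 4*196) - 1/(2*13) = (-12 + 784) - 1*1/26 = 772 - 1/26 = 20071/26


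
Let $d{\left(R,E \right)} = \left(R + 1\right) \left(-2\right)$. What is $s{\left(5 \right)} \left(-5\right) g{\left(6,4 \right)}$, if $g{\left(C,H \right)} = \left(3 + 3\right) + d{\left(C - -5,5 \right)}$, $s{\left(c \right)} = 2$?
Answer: $180$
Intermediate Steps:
$d{\left(R,E \right)} = -2 - 2 R$ ($d{\left(R,E \right)} = \left(1 + R\right) \left(-2\right) = -2 - 2 R$)
$g{\left(C,H \right)} = -6 - 2 C$ ($g{\left(C,H \right)} = \left(3 + 3\right) - \left(2 + 2 \left(C - -5\right)\right) = 6 - \left(2 + 2 \left(C + 5\right)\right) = 6 - \left(2 + 2 \left(5 + C\right)\right) = 6 - \left(12 + 2 C\right) = -6 - 2 C$)
$s{\left(5 \right)} \left(-5\right) g{\left(6,4 \right)} = 2 \left(-5\right) \left(-6 - 12\right) = - 10 \left(-6 - 12\right) = \left(-10\right) \left(-18\right) = 180$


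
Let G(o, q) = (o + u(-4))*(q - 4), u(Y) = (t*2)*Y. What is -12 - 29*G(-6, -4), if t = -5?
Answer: 7876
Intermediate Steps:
u(Y) = -10*Y (u(Y) = (-5*2)*Y = -10*Y)
G(o, q) = (-4 + q)*(40 + o) (G(o, q) = (o - 10*(-4))*(q - 4) = (o + 40)*(-4 + q) = (40 + o)*(-4 + q) = (-4 + q)*(40 + o))
-12 - 29*G(-6, -4) = -12 - 29*(-160 - 4*(-6) + 40*(-4) - 6*(-4)) = -12 - 29*(-160 + 24 - 160 + 24) = -12 - 29*(-272) = -12 + 7888 = 7876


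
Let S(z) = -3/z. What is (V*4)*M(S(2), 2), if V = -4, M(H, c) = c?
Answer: -32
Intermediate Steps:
(V*4)*M(S(2), 2) = -4*4*2 = -16*2 = -32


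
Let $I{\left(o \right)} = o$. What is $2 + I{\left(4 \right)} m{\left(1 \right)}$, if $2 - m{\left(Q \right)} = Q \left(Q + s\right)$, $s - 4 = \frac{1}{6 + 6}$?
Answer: $- \frac{31}{3} \approx -10.333$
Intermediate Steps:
$s = \frac{49}{12}$ ($s = 4 + \frac{1}{6 + 6} = 4 + \frac{1}{12} = \frac{49}{12} \approx 4.0833$)
$m{\left(Q \right)} = 2 - Q \left(\frac{49}{12} + Q\right)$ ($m{\left(Q \right)} = 2 - Q \left(Q + \frac{49}{12}\right) = 2 - Q \left(\frac{49}{12} + Q\right)$)
$2 + I{\left(4 \right)} m{\left(1 \right)} = 2 + 4 \left(2 - 1^{2} - \frac{49}{12}\right) = 2 + 4 \left(2 - 1 - \frac{49}{12}\right) = 2 + 4 \left(- \frac{37}{12}\right) = 2 - \frac{37}{3} = - \frac{31}{3}$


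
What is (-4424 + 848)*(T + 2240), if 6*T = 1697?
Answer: -9021652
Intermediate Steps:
T = 1697/6 (T = (⅙)*1697 = 1697/6 ≈ 282.83)
(-4424 + 848)*(T + 2240) = (-4424 + 848)*(1697/6 + 2240) = -3576*15137/6 = -9021652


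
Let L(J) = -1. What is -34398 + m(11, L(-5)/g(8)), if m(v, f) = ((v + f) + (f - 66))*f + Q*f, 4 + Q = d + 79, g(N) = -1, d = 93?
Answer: -34283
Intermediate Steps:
Q = 168 (Q = -4 + (93 + 79) = -4 + 172 = 168)
m(v, f) = 168*f + f*(-66 + v + 2*f) (m(v, f) = ((v + f) + (f - 66))*f + 168*f = ((f + v) + (-66 + f))*f + 168*f = (-66 + v + 2*f)*f + 168*f = f*(-66 + v + 2*f) + 168*f = 168*f + f*(-66 + v + 2*f))
-34398 + m(11, L(-5)/g(8)) = -34398 + (-1/(-1))*(102 + 11 + 2*(-1/(-1))) = -34398 + (-1*(-1))*(102 + 11 + 2*(-1*(-1))) = -34398 + 1*(102 + 11 + 2*1) = -34398 + 1*(102 + 11 + 2) = -34398 + 1*115 = -34398 + 115 = -34283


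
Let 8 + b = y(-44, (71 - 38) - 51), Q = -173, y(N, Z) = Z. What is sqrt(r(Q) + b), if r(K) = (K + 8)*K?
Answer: 19*sqrt(79) ≈ 168.88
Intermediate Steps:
r(K) = K*(8 + K) (r(K) = (8 + K)*K = K*(8 + K))
b = -26 (b = -8 + ((71 - 38) - 51) = -8 + (33 - 51) = -8 - 18 = -26)
sqrt(r(Q) + b) = sqrt(-173*(8 - 173) - 26) = sqrt(-173*(-165) - 26) = sqrt(28545 - 26) = sqrt(28519) = 19*sqrt(79)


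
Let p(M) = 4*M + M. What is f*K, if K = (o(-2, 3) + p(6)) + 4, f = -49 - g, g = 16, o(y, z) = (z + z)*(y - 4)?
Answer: 130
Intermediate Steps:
o(y, z) = 2*z*(-4 + y) (o(y, z) = (2*z)*(-4 + y) = 2*z*(-4 + y))
f = -65 (f = -49 - 1*16 = -49 - 16 = -65)
p(M) = 5*M
K = -2 (K = (2*3*(-4 - 2) + 5*6) + 4 = (2*3*(-6) + 30) + 4 = (-36 + 30) + 4 = -6 + 4 = -2)
f*K = -65*(-2) = 130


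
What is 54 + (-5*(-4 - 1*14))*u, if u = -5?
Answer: -396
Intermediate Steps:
54 + (-5*(-4 - 1*14))*u = 54 - 5*(-4 - 1*14)*(-5) = 54 - 5*(-4 - 14)*(-5) = 54 - 5*(-18)*(-5) = 54 + 90*(-5) = 54 - 450 = -396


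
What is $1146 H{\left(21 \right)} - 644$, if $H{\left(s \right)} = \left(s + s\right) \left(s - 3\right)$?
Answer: $865732$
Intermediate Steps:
$H{\left(s \right)} = 2 s \left(-3 + s\right)$ ($H{\left(s \right)} = 2 s \left(s - 3\right) = 2 s \left(-3 + s\right)$)
$1146 H{\left(21 \right)} - 644 = 1146 \cdot 2 \cdot 21 \left(-3 + 21\right) - 644 = 1146 \cdot 2 \cdot 21 \cdot 18 - 644 = 1146 \cdot 756 - 644 = 866376 - 644 = 865732$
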